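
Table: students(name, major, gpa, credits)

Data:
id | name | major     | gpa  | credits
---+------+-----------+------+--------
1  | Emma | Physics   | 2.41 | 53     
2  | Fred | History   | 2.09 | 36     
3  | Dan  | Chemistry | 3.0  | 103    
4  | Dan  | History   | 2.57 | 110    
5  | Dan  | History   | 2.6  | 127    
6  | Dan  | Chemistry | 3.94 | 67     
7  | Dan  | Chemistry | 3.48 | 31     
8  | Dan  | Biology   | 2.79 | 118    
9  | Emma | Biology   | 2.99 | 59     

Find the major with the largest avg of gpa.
SELECT major, AVG(gpa) as val
FROM students
GROUP BY major
ORDER BY val DESC
LIMIT 1

Result: Chemistry with avg(gpa) = 3.47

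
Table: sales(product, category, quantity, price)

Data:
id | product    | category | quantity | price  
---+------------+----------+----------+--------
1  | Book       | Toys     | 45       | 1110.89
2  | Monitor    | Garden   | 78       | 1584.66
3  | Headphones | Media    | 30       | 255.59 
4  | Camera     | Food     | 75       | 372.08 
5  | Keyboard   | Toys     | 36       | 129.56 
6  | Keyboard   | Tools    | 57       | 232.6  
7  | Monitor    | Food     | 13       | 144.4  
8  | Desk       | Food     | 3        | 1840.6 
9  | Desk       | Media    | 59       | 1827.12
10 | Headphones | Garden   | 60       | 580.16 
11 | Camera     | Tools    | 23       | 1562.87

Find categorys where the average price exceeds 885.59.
SELECT category, AVG(price)
FROM sales
GROUP BY category
HAVING AVG(price) > 885.59

Result:
  Garden: avg=1082.41
  Media: avg=1041.36
  Tools: avg=897.74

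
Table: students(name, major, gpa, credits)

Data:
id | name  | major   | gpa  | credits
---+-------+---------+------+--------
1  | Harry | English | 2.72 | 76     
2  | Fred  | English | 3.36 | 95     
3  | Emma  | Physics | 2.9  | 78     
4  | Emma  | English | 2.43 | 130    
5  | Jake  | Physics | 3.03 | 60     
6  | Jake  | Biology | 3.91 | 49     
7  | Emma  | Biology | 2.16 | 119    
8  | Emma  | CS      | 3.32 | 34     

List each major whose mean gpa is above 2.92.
SELECT major, AVG(gpa)
FROM students
GROUP BY major
HAVING AVG(gpa) > 2.92

Result:
  Biology: avg=3.04
  CS: avg=3.32
  Physics: avg=2.97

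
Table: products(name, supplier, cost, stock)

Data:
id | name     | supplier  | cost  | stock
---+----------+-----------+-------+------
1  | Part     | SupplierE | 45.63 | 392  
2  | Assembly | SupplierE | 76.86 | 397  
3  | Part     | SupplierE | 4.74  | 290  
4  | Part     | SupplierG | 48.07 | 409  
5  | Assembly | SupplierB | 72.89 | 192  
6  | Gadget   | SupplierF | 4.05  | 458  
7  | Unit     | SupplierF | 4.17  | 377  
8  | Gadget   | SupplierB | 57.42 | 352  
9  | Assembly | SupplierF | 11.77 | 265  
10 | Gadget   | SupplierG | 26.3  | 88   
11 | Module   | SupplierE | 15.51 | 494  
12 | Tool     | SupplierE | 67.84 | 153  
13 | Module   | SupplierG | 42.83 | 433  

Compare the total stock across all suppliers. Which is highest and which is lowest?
SELECT supplier, SUM(stock)
FROM products
GROUP BY supplier
ORDER BY SUM(stock)

All groups:
  SupplierB: 544
  SupplierG: 930
  SupplierF: 1100
  SupplierE: 1726

Highest: SupplierE (1726)
Lowest: SupplierB (544)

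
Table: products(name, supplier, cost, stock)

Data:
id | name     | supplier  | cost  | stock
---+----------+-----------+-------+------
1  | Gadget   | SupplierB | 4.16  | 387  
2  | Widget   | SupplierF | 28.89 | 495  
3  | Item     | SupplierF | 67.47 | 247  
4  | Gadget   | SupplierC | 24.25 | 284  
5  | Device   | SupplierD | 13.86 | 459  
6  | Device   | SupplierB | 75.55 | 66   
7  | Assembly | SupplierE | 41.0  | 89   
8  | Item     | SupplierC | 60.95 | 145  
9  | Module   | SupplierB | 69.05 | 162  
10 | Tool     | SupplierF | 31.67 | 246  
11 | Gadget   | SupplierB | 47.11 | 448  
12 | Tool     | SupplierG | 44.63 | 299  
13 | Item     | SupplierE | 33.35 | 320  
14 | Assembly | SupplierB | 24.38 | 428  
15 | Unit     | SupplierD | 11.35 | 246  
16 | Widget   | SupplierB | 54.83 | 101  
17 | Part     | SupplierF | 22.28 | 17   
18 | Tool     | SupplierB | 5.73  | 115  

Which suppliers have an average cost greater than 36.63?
SELECT supplier, AVG(cost)
FROM products
GROUP BY supplier
HAVING AVG(cost) > 36.63

Result:
  SupplierB: avg=40.12
  SupplierC: avg=42.60
  SupplierE: avg=37.18
  SupplierF: avg=37.58
  SupplierG: avg=44.63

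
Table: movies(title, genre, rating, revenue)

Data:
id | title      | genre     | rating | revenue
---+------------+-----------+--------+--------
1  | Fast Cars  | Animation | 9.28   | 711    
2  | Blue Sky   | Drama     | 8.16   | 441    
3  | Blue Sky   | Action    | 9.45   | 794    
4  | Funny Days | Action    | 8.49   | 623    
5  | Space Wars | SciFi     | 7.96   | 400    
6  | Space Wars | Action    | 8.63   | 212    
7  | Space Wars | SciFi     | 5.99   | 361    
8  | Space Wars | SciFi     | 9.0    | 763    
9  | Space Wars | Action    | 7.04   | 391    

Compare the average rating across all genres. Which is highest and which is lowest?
SELECT genre, AVG(rating)
FROM movies
GROUP BY genre
ORDER BY AVG(rating)

All groups:
  SciFi: 7.65
  Drama: 8.16
  Action: 8.40
  Animation: 9.28

Highest: Animation (9.28)
Lowest: SciFi (7.65)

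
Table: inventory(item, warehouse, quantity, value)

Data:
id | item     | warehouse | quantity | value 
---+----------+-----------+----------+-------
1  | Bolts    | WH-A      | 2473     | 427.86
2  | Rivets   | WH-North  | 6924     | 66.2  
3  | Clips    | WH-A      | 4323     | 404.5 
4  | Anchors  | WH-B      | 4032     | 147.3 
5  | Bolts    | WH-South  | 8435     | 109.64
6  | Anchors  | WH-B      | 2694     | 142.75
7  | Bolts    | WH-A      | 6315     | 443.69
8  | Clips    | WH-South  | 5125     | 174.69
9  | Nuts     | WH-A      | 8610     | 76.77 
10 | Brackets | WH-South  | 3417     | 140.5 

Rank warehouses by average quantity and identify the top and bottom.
SELECT warehouse, AVG(quantity)
FROM inventory
GROUP BY warehouse
ORDER BY AVG(quantity)

All groups:
  WH-B: 3363.00
  WH-A: 5430.25
  WH-South: 5659.00
  WH-North: 6924.00

Highest: WH-North (6924.00)
Lowest: WH-B (3363.00)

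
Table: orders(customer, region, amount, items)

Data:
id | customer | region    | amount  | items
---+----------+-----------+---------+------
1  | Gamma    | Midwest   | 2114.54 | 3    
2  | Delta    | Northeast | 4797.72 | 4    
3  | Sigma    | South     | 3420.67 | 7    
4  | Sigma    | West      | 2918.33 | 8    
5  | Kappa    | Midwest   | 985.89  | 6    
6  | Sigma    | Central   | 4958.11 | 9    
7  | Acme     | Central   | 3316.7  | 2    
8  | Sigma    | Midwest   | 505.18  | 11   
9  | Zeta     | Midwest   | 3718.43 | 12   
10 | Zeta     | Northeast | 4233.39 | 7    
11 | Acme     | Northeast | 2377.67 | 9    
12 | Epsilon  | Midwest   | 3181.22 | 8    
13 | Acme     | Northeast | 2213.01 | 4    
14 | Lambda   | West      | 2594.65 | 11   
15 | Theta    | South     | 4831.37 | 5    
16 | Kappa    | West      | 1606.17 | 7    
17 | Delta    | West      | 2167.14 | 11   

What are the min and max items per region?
SELECT region, MIN(items), MAX(items)
FROM orders
GROUP BY region

Result:
  Central: min=2, max=9
  Midwest: min=3, max=12
  Northeast: min=4, max=9
  South: min=5, max=7
  West: min=7, max=11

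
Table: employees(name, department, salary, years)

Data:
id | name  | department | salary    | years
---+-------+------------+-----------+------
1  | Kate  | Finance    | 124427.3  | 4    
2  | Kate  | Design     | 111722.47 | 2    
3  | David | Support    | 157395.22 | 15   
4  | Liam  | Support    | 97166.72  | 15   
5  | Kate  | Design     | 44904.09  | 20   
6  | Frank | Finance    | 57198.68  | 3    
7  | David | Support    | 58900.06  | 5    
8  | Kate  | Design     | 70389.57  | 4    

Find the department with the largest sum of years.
SELECT department, SUM(years) as val
FROM employees
GROUP BY department
ORDER BY val DESC
LIMIT 1

Result: Support with sum(years) = 35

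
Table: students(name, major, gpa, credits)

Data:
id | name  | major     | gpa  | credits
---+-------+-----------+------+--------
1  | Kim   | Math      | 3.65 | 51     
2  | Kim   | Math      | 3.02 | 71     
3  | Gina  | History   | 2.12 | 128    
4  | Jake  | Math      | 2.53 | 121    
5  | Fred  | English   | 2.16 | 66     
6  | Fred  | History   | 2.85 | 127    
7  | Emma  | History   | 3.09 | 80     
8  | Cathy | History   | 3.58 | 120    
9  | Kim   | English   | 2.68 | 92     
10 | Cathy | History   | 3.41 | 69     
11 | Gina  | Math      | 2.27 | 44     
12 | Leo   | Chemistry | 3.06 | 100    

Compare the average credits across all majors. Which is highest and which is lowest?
SELECT major, AVG(credits)
FROM students
GROUP BY major
ORDER BY AVG(credits)

All groups:
  Math: 71.75
  English: 79.00
  Chemistry: 100.00
  History: 104.80

Highest: History (104.80)
Lowest: Math (71.75)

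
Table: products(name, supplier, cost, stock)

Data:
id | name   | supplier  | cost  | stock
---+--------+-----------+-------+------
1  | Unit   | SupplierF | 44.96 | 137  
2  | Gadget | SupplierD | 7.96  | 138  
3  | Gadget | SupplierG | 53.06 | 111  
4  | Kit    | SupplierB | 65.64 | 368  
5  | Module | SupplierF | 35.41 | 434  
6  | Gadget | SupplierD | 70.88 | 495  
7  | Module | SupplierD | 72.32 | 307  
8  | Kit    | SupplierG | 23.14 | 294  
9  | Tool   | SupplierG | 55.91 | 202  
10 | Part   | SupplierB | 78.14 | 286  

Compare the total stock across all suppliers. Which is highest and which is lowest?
SELECT supplier, SUM(stock)
FROM products
GROUP BY supplier
ORDER BY SUM(stock)

All groups:
  SupplierF: 571
  SupplierG: 607
  SupplierB: 654
  SupplierD: 940

Highest: SupplierD (940)
Lowest: SupplierF (571)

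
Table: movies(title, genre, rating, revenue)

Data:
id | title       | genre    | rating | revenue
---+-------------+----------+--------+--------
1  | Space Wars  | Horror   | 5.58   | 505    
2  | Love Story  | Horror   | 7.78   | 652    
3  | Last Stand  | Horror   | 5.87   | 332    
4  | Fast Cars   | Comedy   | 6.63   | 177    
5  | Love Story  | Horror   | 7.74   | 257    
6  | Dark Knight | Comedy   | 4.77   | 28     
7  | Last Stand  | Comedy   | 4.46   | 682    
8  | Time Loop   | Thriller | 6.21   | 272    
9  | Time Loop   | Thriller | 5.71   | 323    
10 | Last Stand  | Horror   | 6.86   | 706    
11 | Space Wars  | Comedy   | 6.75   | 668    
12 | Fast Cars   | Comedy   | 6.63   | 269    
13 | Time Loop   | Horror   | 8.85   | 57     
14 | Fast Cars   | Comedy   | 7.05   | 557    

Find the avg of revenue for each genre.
SELECT genre, AVG(revenue) as result
FROM movies
GROUP BY genre

Result:
  Comedy: 396.83
  Horror: 418.17
  Thriller: 297.50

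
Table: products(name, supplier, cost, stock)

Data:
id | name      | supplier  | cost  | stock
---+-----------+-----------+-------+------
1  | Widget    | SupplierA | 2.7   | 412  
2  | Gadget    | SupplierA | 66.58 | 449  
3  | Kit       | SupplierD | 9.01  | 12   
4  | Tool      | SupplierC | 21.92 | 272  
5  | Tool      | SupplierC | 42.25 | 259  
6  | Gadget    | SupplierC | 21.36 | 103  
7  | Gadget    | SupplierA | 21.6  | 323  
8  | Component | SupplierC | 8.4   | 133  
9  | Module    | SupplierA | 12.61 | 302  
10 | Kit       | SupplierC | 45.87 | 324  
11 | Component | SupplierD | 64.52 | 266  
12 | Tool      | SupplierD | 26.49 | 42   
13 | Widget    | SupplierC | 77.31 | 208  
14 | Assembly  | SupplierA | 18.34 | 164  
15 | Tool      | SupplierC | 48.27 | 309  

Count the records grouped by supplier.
SELECT supplier, COUNT(*) as count
FROM products
GROUP BY supplier

Result:
  SupplierA: 5
  SupplierC: 7
  SupplierD: 3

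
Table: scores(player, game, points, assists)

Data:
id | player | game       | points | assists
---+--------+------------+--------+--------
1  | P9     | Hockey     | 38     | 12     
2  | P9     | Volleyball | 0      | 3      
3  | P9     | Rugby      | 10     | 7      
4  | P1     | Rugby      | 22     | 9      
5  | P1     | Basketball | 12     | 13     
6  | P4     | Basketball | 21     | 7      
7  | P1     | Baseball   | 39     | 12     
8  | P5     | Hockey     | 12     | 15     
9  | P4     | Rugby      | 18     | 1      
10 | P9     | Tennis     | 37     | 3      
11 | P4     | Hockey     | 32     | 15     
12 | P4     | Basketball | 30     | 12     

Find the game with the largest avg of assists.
SELECT game, AVG(assists) as val
FROM scores
GROUP BY game
ORDER BY val DESC
LIMIT 1

Result: Hockey with avg(assists) = 14.00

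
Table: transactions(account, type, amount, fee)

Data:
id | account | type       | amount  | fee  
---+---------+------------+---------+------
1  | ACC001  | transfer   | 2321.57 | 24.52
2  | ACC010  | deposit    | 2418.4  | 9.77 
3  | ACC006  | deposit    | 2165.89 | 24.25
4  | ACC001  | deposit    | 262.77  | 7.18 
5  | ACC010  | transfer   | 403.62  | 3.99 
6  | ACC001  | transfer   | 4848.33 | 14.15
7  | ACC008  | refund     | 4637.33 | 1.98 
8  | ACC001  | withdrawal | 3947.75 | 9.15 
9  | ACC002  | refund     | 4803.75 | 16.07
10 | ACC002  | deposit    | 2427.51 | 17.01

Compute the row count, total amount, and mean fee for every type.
SELECT type,
       COUNT(*) as cnt,
       SUM(amount) as total_amount,
       AVG(fee) as avg_fee
FROM transactions
GROUP BY type

Result:
  deposit: 4 records, 7274.57 total amount, 14.55 avg fee
  refund: 2 records, 9441.08 total amount, 9.03 avg fee
  transfer: 3 records, 7573.52 total amount, 14.22 avg fee
  withdrawal: 1 records, 3947.75 total amount, 9.15 avg fee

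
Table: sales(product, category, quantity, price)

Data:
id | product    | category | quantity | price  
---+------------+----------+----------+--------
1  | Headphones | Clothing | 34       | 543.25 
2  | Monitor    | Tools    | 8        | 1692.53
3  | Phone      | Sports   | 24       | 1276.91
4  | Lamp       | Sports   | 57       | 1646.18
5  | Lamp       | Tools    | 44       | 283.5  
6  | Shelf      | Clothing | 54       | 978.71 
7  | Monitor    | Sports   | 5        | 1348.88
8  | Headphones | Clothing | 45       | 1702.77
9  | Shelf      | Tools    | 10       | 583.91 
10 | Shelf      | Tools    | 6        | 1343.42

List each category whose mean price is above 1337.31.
SELECT category, AVG(price)
FROM sales
GROUP BY category
HAVING AVG(price) > 1337.31

Result:
  Sports: avg=1423.99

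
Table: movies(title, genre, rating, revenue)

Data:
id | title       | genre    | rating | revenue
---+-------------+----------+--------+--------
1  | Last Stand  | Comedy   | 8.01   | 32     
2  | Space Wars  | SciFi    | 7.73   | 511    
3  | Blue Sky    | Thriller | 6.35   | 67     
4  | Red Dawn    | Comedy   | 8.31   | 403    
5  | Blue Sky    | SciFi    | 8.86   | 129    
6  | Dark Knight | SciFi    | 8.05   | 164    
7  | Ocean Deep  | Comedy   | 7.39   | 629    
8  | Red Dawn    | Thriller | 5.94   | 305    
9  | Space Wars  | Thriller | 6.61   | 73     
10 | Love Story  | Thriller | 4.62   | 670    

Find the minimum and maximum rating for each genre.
SELECT genre, MIN(rating), MAX(rating)
FROM movies
GROUP BY genre

Result:
  Comedy: min=7.39, max=8.31
  SciFi: min=7.73, max=8.86
  Thriller: min=4.62, max=6.61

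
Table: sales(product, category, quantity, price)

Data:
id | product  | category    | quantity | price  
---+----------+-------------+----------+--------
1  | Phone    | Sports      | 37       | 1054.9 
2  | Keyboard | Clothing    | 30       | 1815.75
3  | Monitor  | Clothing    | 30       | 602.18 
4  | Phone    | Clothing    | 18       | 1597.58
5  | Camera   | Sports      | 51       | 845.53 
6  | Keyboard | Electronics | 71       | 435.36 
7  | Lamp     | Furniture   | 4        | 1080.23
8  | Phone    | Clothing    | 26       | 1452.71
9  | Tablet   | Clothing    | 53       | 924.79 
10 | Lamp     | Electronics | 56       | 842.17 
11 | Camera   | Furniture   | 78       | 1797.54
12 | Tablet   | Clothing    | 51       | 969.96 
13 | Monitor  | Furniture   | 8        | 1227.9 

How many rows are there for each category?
SELECT category, COUNT(*) as count
FROM sales
GROUP BY category

Result:
  Clothing: 6
  Electronics: 2
  Furniture: 3
  Sports: 2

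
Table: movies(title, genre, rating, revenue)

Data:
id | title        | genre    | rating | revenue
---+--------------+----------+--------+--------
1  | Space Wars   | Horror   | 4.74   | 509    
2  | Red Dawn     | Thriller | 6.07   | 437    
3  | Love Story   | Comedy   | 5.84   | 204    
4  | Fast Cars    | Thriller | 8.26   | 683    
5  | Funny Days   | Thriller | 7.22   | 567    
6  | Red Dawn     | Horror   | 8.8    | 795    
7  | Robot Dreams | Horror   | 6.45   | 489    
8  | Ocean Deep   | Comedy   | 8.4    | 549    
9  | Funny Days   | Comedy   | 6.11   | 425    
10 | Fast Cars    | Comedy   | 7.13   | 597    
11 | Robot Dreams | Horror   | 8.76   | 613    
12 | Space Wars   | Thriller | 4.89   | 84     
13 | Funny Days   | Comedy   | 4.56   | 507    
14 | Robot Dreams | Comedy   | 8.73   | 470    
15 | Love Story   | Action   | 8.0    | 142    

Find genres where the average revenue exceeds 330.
SELECT genre, AVG(revenue)
FROM movies
GROUP BY genre
HAVING AVG(revenue) > 330

Result:
  Comedy: avg=458.67
  Horror: avg=601.50
  Thriller: avg=442.75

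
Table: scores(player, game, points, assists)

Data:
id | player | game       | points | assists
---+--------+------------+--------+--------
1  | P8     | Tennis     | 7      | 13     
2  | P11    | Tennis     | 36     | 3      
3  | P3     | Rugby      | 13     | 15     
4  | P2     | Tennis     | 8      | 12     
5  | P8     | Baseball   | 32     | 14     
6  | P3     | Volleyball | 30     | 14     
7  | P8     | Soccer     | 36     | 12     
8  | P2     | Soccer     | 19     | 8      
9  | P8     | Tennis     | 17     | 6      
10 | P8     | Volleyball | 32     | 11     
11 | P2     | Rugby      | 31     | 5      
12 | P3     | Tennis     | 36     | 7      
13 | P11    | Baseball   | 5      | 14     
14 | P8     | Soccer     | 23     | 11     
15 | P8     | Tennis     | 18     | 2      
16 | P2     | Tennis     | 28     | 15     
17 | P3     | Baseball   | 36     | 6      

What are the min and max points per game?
SELECT game, MIN(points), MAX(points)
FROM scores
GROUP BY game

Result:
  Baseball: min=5, max=36
  Rugby: min=13, max=31
  Soccer: min=19, max=36
  Tennis: min=7, max=36
  Volleyball: min=30, max=32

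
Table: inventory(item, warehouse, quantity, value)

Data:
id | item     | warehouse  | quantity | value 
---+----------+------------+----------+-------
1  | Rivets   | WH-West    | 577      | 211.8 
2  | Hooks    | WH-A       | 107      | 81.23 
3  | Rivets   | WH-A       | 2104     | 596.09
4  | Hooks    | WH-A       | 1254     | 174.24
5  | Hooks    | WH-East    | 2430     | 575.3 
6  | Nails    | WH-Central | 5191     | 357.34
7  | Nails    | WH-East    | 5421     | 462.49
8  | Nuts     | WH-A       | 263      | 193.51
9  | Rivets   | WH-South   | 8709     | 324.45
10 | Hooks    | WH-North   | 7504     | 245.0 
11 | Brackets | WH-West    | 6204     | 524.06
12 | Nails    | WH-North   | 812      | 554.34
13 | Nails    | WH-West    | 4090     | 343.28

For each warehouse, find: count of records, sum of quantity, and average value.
SELECT warehouse,
       COUNT(*) as cnt,
       SUM(quantity) as total_quantity,
       AVG(value) as avg_value
FROM inventory
GROUP BY warehouse

Result:
  WH-A: 4 records, 3728 total quantity, 261.27 avg value
  WH-Central: 1 records, 5191 total quantity, 357.34 avg value
  WH-East: 2 records, 7851 total quantity, 518.90 avg value
  WH-North: 2 records, 8316 total quantity, 399.67 avg value
  WH-South: 1 records, 8709 total quantity, 324.45 avg value
  WH-West: 3 records, 10871 total quantity, 359.71 avg value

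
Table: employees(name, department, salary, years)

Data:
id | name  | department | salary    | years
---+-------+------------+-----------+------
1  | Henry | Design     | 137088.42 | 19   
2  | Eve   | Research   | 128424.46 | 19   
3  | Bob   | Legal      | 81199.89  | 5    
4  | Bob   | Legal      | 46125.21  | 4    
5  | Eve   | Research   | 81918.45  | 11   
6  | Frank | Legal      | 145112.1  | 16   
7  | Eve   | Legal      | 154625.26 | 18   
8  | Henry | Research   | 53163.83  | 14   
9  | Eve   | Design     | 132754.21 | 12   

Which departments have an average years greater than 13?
SELECT department, AVG(years)
FROM employees
GROUP BY department
HAVING AVG(years) > 13

Result:
  Design: avg=15.50
  Research: avg=14.67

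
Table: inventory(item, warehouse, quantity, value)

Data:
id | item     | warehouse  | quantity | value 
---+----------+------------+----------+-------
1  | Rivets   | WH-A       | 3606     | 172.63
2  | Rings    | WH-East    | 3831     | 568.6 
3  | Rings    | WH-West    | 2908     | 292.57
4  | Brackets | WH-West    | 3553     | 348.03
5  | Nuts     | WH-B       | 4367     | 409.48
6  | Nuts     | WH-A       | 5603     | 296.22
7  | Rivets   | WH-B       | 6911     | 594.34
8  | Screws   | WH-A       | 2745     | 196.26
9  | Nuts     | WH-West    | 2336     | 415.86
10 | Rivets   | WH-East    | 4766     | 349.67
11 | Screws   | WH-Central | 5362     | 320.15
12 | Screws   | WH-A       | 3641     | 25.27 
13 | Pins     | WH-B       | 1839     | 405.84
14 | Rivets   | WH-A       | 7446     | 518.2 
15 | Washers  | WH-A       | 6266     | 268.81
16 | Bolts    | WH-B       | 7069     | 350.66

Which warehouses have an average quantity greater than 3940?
SELECT warehouse, AVG(quantity)
FROM inventory
GROUP BY warehouse
HAVING AVG(quantity) > 3940

Result:
  WH-A: avg=4884.50
  WH-B: avg=5046.50
  WH-Central: avg=5362.00
  WH-East: avg=4298.50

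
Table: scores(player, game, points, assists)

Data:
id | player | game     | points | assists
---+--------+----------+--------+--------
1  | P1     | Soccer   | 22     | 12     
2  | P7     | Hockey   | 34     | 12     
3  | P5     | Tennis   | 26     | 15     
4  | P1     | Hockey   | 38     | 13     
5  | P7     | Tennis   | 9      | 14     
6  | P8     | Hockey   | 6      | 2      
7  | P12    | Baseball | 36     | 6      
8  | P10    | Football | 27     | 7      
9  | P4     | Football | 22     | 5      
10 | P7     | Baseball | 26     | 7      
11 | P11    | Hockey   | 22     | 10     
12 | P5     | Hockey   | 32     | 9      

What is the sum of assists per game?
SELECT game, SUM(assists) as result
FROM scores
GROUP BY game

Result:
  Baseball: 13
  Football: 12
  Hockey: 46
  Soccer: 12
  Tennis: 29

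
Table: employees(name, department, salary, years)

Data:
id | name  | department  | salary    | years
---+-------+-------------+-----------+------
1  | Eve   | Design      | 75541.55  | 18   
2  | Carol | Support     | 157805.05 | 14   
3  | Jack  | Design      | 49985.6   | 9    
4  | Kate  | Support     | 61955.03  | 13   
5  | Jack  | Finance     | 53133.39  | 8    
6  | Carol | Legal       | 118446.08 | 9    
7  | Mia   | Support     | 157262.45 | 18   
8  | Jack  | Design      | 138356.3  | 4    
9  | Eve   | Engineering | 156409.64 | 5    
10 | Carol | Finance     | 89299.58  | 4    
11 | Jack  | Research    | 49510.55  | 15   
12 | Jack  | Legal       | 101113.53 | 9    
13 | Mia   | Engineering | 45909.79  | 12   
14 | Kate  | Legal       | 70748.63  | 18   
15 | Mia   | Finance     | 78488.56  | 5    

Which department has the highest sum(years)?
SELECT department, SUM(years) as val
FROM employees
GROUP BY department
ORDER BY val DESC
LIMIT 1

Result: Support with sum(years) = 45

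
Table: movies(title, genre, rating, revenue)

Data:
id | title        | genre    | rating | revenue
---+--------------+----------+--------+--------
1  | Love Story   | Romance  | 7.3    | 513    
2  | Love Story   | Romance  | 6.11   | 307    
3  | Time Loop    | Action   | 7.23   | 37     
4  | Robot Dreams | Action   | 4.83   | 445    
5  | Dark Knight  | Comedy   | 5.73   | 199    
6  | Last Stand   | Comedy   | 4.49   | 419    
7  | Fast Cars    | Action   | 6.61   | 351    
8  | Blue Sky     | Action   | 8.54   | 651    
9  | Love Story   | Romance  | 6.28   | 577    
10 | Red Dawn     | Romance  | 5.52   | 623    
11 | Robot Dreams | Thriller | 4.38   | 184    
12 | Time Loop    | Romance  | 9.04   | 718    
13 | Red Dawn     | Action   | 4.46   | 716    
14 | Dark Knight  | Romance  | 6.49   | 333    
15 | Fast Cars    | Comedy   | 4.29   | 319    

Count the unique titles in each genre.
SELECT genre, COUNT(DISTINCT title)
FROM movies
GROUP BY genre

Result:
  Action: 5 distinct
  Comedy: 3 distinct
  Romance: 4 distinct
  Thriller: 1 distinct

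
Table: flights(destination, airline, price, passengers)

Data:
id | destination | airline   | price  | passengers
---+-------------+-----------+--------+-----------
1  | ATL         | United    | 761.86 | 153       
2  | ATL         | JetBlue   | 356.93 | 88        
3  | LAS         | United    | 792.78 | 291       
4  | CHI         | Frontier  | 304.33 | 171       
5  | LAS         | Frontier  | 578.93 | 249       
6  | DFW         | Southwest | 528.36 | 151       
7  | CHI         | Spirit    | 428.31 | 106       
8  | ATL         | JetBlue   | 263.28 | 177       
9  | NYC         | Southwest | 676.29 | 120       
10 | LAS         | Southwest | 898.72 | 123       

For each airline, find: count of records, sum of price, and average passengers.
SELECT airline,
       COUNT(*) as cnt,
       SUM(price) as total_price,
       AVG(passengers) as avg_passengers
FROM flights
GROUP BY airline

Result:
  Frontier: 2 records, 883.26 total price, 210.00 avg passengers
  JetBlue: 2 records, 620.21 total price, 132.50 avg passengers
  Southwest: 3 records, 2103.37 total price, 131.33 avg passengers
  Spirit: 1 records, 428.31 total price, 106.00 avg passengers
  United: 2 records, 1554.64 total price, 222.00 avg passengers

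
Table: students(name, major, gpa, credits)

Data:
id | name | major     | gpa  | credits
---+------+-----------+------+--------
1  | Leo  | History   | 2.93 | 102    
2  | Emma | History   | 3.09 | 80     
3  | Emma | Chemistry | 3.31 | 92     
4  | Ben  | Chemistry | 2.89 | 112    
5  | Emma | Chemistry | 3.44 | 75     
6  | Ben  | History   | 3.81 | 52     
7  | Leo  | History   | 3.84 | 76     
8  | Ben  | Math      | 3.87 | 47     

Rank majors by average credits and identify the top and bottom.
SELECT major, AVG(credits)
FROM students
GROUP BY major
ORDER BY AVG(credits)

All groups:
  Math: 47.00
  History: 77.50
  Chemistry: 93.00

Highest: Chemistry (93.00)
Lowest: Math (47.00)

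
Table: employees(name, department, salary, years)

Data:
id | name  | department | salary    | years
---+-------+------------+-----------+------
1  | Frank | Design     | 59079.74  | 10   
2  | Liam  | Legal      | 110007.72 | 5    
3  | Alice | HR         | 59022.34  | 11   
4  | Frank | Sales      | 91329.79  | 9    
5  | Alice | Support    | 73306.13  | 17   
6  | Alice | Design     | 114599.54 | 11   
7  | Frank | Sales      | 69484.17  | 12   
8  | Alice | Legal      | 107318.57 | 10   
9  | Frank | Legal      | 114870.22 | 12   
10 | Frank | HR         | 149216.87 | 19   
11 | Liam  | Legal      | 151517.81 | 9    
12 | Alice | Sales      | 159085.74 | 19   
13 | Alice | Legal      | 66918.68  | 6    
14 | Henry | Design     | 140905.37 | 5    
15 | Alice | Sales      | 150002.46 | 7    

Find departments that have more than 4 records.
SELECT department, COUNT(*) as cnt
FROM employees
GROUP BY department
HAVING COUNT(*) > 4

Result:
  Legal: 5

Note: HAVING filters groups after aggregation, WHERE filters rows before.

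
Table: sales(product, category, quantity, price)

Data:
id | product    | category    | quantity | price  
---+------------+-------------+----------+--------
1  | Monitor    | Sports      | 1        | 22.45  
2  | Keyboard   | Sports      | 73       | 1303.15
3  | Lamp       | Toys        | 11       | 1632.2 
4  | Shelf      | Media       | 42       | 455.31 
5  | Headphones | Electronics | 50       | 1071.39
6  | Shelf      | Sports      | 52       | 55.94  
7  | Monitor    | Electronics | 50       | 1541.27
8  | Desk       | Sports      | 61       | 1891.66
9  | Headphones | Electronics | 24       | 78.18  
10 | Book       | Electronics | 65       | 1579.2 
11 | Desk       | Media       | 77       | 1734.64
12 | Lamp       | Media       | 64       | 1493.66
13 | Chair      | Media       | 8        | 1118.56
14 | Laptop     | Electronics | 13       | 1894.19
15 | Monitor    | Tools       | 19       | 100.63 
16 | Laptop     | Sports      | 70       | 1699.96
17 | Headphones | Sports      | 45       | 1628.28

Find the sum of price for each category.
SELECT category, SUM(price) as result
FROM sales
GROUP BY category

Result:
  Electronics: 6164.23
  Media: 4802.17
  Sports: 6601.44
  Tools: 100.63
  Toys: 1632.20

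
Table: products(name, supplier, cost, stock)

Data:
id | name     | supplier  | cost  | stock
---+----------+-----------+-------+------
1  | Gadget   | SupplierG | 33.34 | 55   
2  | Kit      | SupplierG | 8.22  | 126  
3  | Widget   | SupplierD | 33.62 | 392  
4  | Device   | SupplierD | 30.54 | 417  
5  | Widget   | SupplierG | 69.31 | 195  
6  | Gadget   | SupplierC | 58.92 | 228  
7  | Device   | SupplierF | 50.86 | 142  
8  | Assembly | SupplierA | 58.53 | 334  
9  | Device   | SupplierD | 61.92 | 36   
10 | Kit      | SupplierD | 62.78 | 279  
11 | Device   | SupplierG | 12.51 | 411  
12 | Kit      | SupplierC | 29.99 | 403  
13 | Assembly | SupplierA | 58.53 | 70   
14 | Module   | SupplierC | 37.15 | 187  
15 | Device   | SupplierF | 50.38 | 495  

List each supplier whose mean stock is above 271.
SELECT supplier, AVG(stock)
FROM products
GROUP BY supplier
HAVING AVG(stock) > 271

Result:
  SupplierC: avg=272.67
  SupplierD: avg=281.00
  SupplierF: avg=318.50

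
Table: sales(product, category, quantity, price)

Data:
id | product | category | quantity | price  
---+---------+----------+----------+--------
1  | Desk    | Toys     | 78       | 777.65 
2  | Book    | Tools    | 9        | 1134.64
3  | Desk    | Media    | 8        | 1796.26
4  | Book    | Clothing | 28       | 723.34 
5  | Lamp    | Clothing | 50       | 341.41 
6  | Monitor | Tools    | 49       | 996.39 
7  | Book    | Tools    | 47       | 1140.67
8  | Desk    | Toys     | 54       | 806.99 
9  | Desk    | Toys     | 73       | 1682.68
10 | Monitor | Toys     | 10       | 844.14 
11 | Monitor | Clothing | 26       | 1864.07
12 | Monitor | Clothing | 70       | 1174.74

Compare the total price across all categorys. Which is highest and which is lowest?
SELECT category, SUM(price)
FROM sales
GROUP BY category
ORDER BY SUM(price)

All groups:
  Media: 1796.26
  Tools: 3271.70
  Clothing: 4103.56
  Toys: 4111.46

Highest: Toys (4111.46)
Lowest: Media (1796.26)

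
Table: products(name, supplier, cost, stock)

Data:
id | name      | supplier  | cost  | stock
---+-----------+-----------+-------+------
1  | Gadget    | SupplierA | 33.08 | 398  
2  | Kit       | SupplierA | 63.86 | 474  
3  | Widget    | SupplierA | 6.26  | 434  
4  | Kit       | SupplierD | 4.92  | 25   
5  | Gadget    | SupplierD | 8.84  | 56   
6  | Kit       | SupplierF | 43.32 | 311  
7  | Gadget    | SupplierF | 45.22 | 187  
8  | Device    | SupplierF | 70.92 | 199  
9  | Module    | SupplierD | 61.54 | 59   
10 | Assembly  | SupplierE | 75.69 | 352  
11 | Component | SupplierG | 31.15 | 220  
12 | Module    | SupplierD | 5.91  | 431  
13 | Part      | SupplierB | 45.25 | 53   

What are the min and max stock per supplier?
SELECT supplier, MIN(stock), MAX(stock)
FROM products
GROUP BY supplier

Result:
  SupplierA: min=398, max=474
  SupplierB: min=53, max=53
  SupplierD: min=25, max=431
  SupplierE: min=352, max=352
  SupplierF: min=187, max=311
  SupplierG: min=220, max=220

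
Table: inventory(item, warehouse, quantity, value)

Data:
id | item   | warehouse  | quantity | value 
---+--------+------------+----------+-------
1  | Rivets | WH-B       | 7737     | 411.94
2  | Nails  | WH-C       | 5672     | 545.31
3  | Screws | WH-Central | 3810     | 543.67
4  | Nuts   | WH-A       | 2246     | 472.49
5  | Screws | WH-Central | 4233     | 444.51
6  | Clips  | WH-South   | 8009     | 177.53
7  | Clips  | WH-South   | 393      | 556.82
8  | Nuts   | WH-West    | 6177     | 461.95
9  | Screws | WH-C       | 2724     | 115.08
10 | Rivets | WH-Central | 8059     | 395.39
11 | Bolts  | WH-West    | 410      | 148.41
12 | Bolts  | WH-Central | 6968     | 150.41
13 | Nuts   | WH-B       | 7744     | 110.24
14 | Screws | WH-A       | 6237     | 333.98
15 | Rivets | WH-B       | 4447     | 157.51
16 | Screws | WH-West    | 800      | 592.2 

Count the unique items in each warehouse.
SELECT warehouse, COUNT(DISTINCT item)
FROM inventory
GROUP BY warehouse

Result:
  WH-A: 2 distinct
  WH-B: 2 distinct
  WH-C: 2 distinct
  WH-Central: 3 distinct
  WH-South: 1 distinct
  WH-West: 3 distinct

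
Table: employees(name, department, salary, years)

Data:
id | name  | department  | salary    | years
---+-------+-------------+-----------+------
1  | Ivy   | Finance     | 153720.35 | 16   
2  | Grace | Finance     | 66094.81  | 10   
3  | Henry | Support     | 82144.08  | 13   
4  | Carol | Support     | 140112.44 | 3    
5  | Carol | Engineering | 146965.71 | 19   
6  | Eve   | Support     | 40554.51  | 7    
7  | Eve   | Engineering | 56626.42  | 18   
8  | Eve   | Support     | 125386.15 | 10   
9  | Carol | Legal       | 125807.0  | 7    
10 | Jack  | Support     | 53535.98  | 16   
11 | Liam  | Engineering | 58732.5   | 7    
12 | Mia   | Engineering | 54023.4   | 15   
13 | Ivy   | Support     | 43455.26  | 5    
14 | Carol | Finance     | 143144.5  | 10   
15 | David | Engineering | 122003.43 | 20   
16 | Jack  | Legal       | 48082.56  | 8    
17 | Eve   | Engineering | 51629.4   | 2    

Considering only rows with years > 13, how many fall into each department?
SELECT department, COUNT(*)
FROM employees
WHERE years > 13
GROUP BY department

Note: WHERE filters rows before grouping.

Result:
  Engineering: 4
  Finance: 1
  Support: 1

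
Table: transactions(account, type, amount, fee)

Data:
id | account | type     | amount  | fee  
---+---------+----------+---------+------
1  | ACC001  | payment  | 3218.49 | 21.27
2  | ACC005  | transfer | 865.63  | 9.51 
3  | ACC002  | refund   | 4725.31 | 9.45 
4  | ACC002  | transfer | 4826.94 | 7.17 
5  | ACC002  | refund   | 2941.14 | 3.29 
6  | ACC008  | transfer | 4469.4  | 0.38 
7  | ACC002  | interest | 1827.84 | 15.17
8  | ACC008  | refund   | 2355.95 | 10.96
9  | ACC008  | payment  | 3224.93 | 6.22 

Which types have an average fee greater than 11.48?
SELECT type, AVG(fee)
FROM transactions
GROUP BY type
HAVING AVG(fee) > 11.48

Result:
  interest: avg=15.17
  payment: avg=13.75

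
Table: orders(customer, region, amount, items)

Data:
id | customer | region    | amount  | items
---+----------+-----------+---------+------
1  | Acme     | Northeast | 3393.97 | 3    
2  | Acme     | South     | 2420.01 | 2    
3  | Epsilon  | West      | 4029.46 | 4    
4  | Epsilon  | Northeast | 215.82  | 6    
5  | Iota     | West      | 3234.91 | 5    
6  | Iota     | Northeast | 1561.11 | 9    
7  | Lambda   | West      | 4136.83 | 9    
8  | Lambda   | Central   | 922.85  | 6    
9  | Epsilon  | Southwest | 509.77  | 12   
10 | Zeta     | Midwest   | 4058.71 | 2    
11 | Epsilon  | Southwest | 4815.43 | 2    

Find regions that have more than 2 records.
SELECT region, COUNT(*) as cnt
FROM orders
GROUP BY region
HAVING COUNT(*) > 2

Result:
  Northeast: 3
  West: 3

Note: HAVING filters groups after aggregation, WHERE filters rows before.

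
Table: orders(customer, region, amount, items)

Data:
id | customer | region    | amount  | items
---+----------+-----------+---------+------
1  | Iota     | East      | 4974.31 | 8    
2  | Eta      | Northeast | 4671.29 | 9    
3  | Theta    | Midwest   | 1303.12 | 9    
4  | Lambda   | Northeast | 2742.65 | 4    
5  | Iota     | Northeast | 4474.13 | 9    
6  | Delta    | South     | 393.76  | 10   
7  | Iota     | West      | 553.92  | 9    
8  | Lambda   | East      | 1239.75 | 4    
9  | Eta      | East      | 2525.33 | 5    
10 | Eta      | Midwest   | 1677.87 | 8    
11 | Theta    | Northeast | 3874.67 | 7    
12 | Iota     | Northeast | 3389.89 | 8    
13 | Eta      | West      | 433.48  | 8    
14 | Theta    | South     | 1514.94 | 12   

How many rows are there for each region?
SELECT region, COUNT(*) as count
FROM orders
GROUP BY region

Result:
  East: 3
  Midwest: 2
  Northeast: 5
  South: 2
  West: 2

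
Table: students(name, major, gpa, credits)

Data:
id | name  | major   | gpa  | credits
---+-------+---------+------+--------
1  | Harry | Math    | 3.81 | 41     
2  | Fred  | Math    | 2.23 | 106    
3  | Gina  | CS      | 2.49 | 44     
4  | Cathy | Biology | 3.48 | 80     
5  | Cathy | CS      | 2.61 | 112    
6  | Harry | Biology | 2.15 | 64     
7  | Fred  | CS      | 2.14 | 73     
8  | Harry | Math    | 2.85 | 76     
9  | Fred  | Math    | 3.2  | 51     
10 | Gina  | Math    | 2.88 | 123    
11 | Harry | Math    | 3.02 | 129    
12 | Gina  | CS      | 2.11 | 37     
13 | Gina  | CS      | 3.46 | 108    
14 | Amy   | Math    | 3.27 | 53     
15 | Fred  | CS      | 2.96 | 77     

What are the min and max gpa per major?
SELECT major, MIN(gpa), MAX(gpa)
FROM students
GROUP BY major

Result:
  Biology: min=2.15, max=3.48
  CS: min=2.11, max=3.46
  Math: min=2.23, max=3.81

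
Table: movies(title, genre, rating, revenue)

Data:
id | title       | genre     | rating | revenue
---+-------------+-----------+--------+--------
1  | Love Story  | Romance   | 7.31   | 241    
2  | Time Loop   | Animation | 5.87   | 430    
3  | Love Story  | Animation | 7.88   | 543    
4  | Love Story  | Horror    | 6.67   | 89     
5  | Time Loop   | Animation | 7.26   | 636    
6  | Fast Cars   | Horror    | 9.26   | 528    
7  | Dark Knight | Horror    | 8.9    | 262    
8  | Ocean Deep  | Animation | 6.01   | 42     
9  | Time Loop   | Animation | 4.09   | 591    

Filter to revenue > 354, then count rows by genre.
SELECT genre, COUNT(*)
FROM movies
WHERE revenue > 354
GROUP BY genre

Note: WHERE filters rows before grouping.

Result:
  Animation: 4
  Horror: 1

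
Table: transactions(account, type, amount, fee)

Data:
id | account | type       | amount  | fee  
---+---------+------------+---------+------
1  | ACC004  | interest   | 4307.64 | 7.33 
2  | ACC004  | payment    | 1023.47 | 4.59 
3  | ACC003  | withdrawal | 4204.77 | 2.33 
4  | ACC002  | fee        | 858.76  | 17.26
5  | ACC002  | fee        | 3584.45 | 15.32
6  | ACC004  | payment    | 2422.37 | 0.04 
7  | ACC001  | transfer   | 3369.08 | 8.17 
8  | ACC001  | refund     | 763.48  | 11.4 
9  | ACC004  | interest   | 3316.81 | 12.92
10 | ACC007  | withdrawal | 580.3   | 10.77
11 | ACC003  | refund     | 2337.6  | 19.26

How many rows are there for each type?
SELECT type, COUNT(*) as count
FROM transactions
GROUP BY type

Result:
  fee: 2
  interest: 2
  payment: 2
  refund: 2
  transfer: 1
  withdrawal: 2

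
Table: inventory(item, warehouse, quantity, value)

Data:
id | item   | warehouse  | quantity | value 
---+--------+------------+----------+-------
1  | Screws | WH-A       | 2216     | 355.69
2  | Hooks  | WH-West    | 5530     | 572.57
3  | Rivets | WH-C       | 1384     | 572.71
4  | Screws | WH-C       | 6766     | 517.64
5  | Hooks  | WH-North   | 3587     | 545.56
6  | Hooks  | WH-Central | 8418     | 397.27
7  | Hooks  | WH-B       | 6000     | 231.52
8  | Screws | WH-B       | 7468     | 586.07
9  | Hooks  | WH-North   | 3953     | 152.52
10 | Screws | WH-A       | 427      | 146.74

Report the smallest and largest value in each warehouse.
SELECT warehouse, MIN(value), MAX(value)
FROM inventory
GROUP BY warehouse

Result:
  WH-A: min=146.74, max=355.69
  WH-B: min=231.52, max=586.07
  WH-C: min=517.64, max=572.71
  WH-Central: min=397.27, max=397.27
  WH-North: min=152.52, max=545.56
  WH-West: min=572.57, max=572.57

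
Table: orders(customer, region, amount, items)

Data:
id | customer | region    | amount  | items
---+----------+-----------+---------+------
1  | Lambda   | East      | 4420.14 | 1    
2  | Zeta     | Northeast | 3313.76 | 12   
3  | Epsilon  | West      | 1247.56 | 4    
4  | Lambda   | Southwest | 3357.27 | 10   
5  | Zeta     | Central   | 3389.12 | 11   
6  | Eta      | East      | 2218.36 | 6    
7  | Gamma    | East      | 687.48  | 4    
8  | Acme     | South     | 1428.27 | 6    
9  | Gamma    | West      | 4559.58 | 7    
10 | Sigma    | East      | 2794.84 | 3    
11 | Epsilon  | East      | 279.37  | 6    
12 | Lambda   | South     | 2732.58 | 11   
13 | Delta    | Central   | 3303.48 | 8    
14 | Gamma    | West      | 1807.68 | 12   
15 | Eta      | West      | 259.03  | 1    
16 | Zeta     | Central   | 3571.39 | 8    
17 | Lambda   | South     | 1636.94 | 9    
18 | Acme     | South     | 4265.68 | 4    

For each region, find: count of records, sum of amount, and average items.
SELECT region,
       COUNT(*) as cnt,
       SUM(amount) as total_amount,
       AVG(items) as avg_items
FROM orders
GROUP BY region

Result:
  Central: 3 records, 10263.99 total amount, 9.00 avg items
  East: 5 records, 10400.19 total amount, 4.00 avg items
  Northeast: 1 records, 3313.76 total amount, 12.00 avg items
  South: 4 records, 10063.47 total amount, 7.50 avg items
  Southwest: 1 records, 3357.27 total amount, 10.00 avg items
  West: 4 records, 7873.85 total amount, 6.00 avg items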